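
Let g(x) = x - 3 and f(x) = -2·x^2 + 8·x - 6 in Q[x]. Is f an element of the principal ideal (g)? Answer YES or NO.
In Q[x] the ideal (g) consists of all multiples of g, so f ∈ (g) iff g | f, i.e. iff the remainder of f on division by g is 0. Divide f by g (g is monic, so eliminate the leading term of the running remainder at each step):
  leading term -2·x^2: subtract (-2·x)·g(x) = -2·x^2 + 6·x, leaving 2·x - 6
  leading term 2·x: subtract (2)·g(x) = 2·x - 6, leaving 0
The remainder is 0, so f(x) = g(x) · h(x) with h(x) = 2 - 2·x. Hence g | f, i.e. f ∈ (g).

Final answer: YES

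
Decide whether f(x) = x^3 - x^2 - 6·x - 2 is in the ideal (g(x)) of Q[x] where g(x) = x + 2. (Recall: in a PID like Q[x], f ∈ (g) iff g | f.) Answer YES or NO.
In Q[x] the ideal (g) consists of all multiples of g, so f ∈ (g) iff g | f, i.e. iff the remainder of f on division by g is 0. Divide f by g (g is monic, so eliminate the leading term of the running remainder at each step):
  leading term x^3: subtract (x^2)·g(x) = x^3 + 2·x^2, leaving -3·x^2 - 6·x - 2
  leading term -3·x^2: subtract (-3·x)·g(x) = -3·x^2 - 6·x, leaving -2
The remainder r(x) = -2 ≠ 0 (and deg r < deg g), so g ∤ f, i.e. f ∉ (g).

Final answer: NO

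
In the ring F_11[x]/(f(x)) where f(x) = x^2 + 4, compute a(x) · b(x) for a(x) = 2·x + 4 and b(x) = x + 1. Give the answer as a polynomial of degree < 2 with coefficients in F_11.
a · b ≡ 6·x + 7 (mod f(x))

Multiply as integer polynomials: a · b = 2·x^2 + 6·x + 4. Reducing coefficients mod 11: a · b ≡ 2·x^2 + 6·x + 4. Now divide by f(x) = x^2 + 4 in F_11[x], eliminating the leading term at each step:
  leading term 2·x^2: subtract (2)·f(x) = 2·x^2 + 8, leaving 6·x + 7 (coefficients mod 11)
The degree is now < 2, so this is the remainder. Hence a · b ≡ 6·x + 7 in F_11[x]/(f).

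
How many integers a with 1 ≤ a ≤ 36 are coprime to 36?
The number of a ∈ {1, ..., 36} with gcd(a, 36) = 1 is by definition Euler's totient φ(36). φ is multiplicative, with φ(p^e) = p^e − p^(e−1). Factorise 36 = 2^2 · 3^2. Then
  φ(36) = (2^2 − 2^1) · (3^2 − 3^1) = 2 · 6 = 12.
So there are 12 such integers.

Final answer: 12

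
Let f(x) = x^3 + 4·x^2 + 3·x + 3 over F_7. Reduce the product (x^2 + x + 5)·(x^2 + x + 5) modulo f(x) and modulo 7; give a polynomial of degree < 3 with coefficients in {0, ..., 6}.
Multiply as integer polynomials: a · b = x^4 + 2·x^3 + 11·x^2 + 10·x + 25. Reducing coefficients mod 7: a · b ≡ x^4 + 2·x^3 + 4·x^2 + 3·x + 4. Now divide by f(x) = x^3 + 4·x^2 + 3·x + 3 in F_7[x], eliminating the leading term at each step:
  leading term x^4: subtract (x)·f(x) = x^4 + 4·x^3 + 3·x^2 + 3·x, leaving 5·x^3 + x^2 + 4 (coefficients mod 7)
  leading term 5·x^3: subtract (5)·f(x) = 5·x^3 + 6·x^2 + x + 1, leaving 2·x^2 + 6·x + 3 (coefficients mod 7)
The degree is now < 3, so this is the remainder. Hence a · b ≡ 2·x^2 + 6·x + 3 in F_7[x]/(f).

Final answer: a · b ≡ 2·x^2 + 6·x + 3 (mod f(x))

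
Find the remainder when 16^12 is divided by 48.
16

Use repeated squaring. Binary(12) = 1100. Walk through the bits of the exponent 12 left-to-right: at each bit after the leading one, square the running value, then multiply by 16 if the bit is 1 (always reducing mod 48):
  bit 1 = 1 (leading): start with 16.
  bit 2 = 1: square 16^2 = 256 ≡ 16; bit is 1, so multiply 16·16 = 256 ≡ 16 (mod 48).
  bit 3 = 0: square 16^2 = 256 ≡ 16 (mod 48).
  bit 4 = 0: square 16^2 = 256 ≡ 16 (mod 48).
Final value: 16^12 ≡ 16 (mod 48).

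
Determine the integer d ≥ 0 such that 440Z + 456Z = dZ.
In the PID Z, (a, b) is generated by gcd(a, b). Compute gcd(456, 440) with the extended Euclidean algorithm, tracking rows (r, s, t) with s·456 + t·440 = r:
  row A: (456, 1, 0)   [1·456 + 0·440 = 456]
  row B: (440, 0, 1)   [0·456 + 1·440 = 440]
  456 = 1·440 + 16   → row C = row A − 1·row B = (16, 1, −1)   [check: 1·456 − 1·440 = 16]
  440 = 27·16 + 8   → row D = row B − 27·row C = (8, −27, 28)   [check: −27·456 + 28·440 = 8]
  16 = 2·8 + 0   → remainder 0, stop. gcd = 8 (last nonzero row D).
So gcd(440, 456) = 8, with Bézout identity −27·456 + 28·440 = 8. Containment (⊇): the Bézout identity exhibits 8 as an element of (440, 456), giving (8) ⊆ (440, 456). Containment (⊆): since 8 | 440 and 8 | 456 (440 = 8·55, 456 = 8·57), every Z-linear combination of 440 and 456 is divisible by 8, so (440, 456) ⊆ (8). Therefore (440, 456) = (8), d = 8.

Final answer: (440, 456) = (8); d = 8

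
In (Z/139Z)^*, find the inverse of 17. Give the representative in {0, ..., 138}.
Apply the extended Euclidean algorithm to (139, 17), tracking rows (r, s, t) with s·139 + t·17 = r. Each division r_prev = q·r_cur + r_new produces the new row as (previous row) − q·(current row):
  row A: (139, 1, 0)   [1·139 + 0·17 = 139]
  row B: (17, 0, 1)   [0·139 + 1·17 = 17]
  139 = 8·17 + 3   → row C = row A − 8·row B = (3, 1, −8)   [check: 1·139 − 8·17 = 3]
  17 = 5·3 + 2   → row D = row B − 5·row C = (2, −5, 41)   [check: −5·139 + 41·17 = 2]
  3 = 1·2 + 1   → row E = row C − 1·row D = (1, 6, −49)   [check: 6·139 − 49·17 = 1]
  2 = 2·1 + 0   → remainder 0, stop. gcd = 1 (last nonzero row E).
The gcd is 1, so 17 is invertible mod 139. The last nonzero row gives 6·139 − 49·17 = 1, so t = −49. So 17^(−1) ≡ −49 ≡ 90 (mod 139). Verify: 17 · 90 = 1530 ≡ 1 (mod 139). ✓

Final answer: 17^(−1) ≡ 90 (mod 139)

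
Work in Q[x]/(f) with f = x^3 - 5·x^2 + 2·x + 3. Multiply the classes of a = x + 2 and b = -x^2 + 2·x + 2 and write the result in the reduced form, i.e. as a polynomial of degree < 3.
First multiply in Q[x] without reducing: a · b = -x^3 + 6·x + 4. Now divide by f(x) = x^3 - 5·x^2 + 2·x + 3, eliminating the leading term at each step:
  leading term -x^3: subtract (-1)·f(x) = -x^3 + 5·x^2 - 2·x - 3, leaving -5·x^2 + 8·x + 7
The degree is now < 3, so this is the remainder. Hence a · b ≡ -5·x^2 + 8·x + 7 in Q[x]/(f).

Final answer: a · b ≡ -5·x^2 + 8·x + 7 (mod f(x))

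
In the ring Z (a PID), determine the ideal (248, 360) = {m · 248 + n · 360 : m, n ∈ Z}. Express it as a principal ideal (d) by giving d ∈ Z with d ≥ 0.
(248, 360) = (8); d = 8

In the PID Z, (a, b) is generated by gcd(a, b). Compute gcd(360, 248) with the extended Euclidean algorithm, tracking rows (r, s, t) with s·360 + t·248 = r:
  row A: (360, 1, 0)   [1·360 + 0·248 = 360]
  row B: (248, 0, 1)   [0·360 + 1·248 = 248]
  360 = 1·248 + 112   → row C = row A − 1·row B = (112, 1, −1)   [check: 1·360 − 1·248 = 112]
  248 = 2·112 + 24   → row D = row B − 2·row C = (24, −2, 3)   [check: −2·360 + 3·248 = 24]
  112 = 4·24 + 16   → row E = row C − 4·row D = (16, 9, −13)   [check: 9·360 − 13·248 = 16]
  24 = 1·16 + 8   → row F = row D − 1·row E = (8, −11, 16)   [check: −11·360 + 16·248 = 8]
  16 = 2·8 + 0   → remainder 0, stop. gcd = 8 (last nonzero row F).
So gcd(248, 360) = 8, with Bézout identity −11·360 + 16·248 = 8. Containment (⊇): the Bézout identity exhibits 8 as an element of (248, 360), giving (8) ⊆ (248, 360). Containment (⊆): since 8 | 248 and 8 | 360 (248 = 8·31, 360 = 8·45), every Z-linear combination of 248 and 360 is divisible by 8, so (248, 360) ⊆ (8). Therefore (248, 360) = (8), d = 8.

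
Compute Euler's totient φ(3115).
φ is multiplicative, with φ(p^e) = p^e − p^(e−1). Factorise 3115 = 5 · 7 · 89. Then
  φ(3115) = (5 − 1) · (7 − 1) · (89 − 1) = 4 · 6 · 88 = 2112.

Final answer: φ(3115) = 2112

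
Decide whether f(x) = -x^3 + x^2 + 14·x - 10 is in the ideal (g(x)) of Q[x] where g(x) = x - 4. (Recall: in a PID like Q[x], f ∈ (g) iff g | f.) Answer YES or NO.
NO

In Q[x] the ideal (g) consists of all multiples of g, so f ∈ (g) iff g | f, i.e. iff the remainder of f on division by g is 0. Divide f by g (g is monic, so eliminate the leading term of the running remainder at each step):
  leading term -x^3: subtract (-x^2)·g(x) = -x^3 + 4·x^2, leaving -3·x^2 + 14·x - 10
  leading term -3·x^2: subtract (-3·x)·g(x) = -3·x^2 + 12·x, leaving 2·x - 10
  leading term 2·x: subtract (2)·g(x) = 2·x - 8, leaving -2
The remainder r(x) = -2 ≠ 0 (and deg r < deg g), so g ∤ f, i.e. f ∉ (g).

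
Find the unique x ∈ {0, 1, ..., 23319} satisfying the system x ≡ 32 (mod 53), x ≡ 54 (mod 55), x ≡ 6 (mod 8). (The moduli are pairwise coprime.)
The moduli 53, 55, 8 are pairwise coprime, so by the CRT there is a unique solution mod 53·55·8 = 23320.
Solve by successive substitution. Start with x ≡ 32 (mod 53).
  Combine with x ≡ 54 (mod 55): write x = 32 + 53·t and require 32 + 53·t ≡ 54 (mod 55), i.e. 53·t ≡ 54 − 32 ≡ 22 (mod 55). Since 53^(−1) ≡ 27 (mod 55), t ≡ 27·22 ≡ 44 (mod 55). So x ≡ 32 + 53·44 = 2364 (mod 2915).
  Combine with x ≡ 6 (mod 8): write x = 2364 + 2915·t and require 2364 + 2915·t ≡ 6 (mod 8), i.e. 2915·t ≡ 6 − 2364 ≡ 2 (mod 8). Since 2915^(−1) ≡ 3 (mod 8) (2915 ≡ 3 (mod 8)), t ≡ 3·2 ≡ 6 (mod 8). So x ≡ 2364 + 2915·6 = 19854 (mod 23320).
Unique solution in [0, 23320): x = 19854.

Final answer: x ≡ 19854 (mod 23320); the representative in [0, 23320) is 19854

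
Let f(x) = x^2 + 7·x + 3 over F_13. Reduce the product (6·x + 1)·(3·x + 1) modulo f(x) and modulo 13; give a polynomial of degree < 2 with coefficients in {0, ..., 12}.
Multiply as integer polynomials: a · b = 18·x^2 + 9·x + 1. Reducing coefficients mod 13: a · b ≡ 5·x^2 + 9·x + 1. Now divide by f(x) = x^2 + 7·x + 3 in F_13[x], eliminating the leading term at each step:
  leading term 5·x^2: subtract (5)·f(x) = 5·x^2 + 9·x + 2, leaving 12 (coefficients mod 13)
The degree is now < 2, so this is the remainder. Hence a · b ≡ 12 in F_13[x]/(f).

Final answer: a · b ≡ 12 (mod f(x))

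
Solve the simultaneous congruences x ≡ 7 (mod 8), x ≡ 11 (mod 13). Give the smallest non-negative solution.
The moduli 8, 13 are pairwise coprime, so by the CRT there is a unique solution mod 8·13 = 104.
Solve by successive substitution. Start with x ≡ 7 (mod 8).
  Combine with x ≡ 11 (mod 13): write x = 7 + 8·t and require 7 + 8·t ≡ 11 (mod 13), i.e. 8·t ≡ 11 − 7 ≡ 4 (mod 13). Since 8^(−1) ≡ 5 (mod 13), t ≡ 5·4 ≡ 7 (mod 13). So x ≡ 7 + 8·7 = 63 (mod 104).
Unique solution in [0, 104): x = 63.

Final answer: x ≡ 63 (mod 104); the representative in [0, 104) is 63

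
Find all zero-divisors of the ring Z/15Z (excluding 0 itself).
nonzero zero-divisors of Z/15Z = {3, 5, 6, 9, 10, 12}

An element a ∈ Z/15Z (with a ≠ 0) is a zero-divisor iff gcd(a, 15) > 1 (because a is a unit precisely when gcd(a, n) = 1, and in Z/nZ every nonzero, non-unit element is a zero-divisor). Scan a = 1, ..., 14 and keep those with gcd(a, 15) > 1:
  gcd(3, 15) = 3, gcd(5, 15) = 5, gcd(6, 15) = 3, gcd(9, 15) = 3, gcd(10, 15) = 5, gcd(12, 15) = 3.
All other a ∈ {1, ..., 14} have gcd(a, 15) = 1 and are units. So the nonzero zero-divisors are exactly the 6 values of a appearing in this scan.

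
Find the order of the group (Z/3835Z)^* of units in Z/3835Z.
|(Z/3835Z)^*| = 2784

(Z/3835Z)^* consists of the classes a with gcd(a, 3835) = 1, so its order is φ(3835). φ is multiplicative, with φ(p^e) = p^e − p^(e−1). Factorise 3835 = 5 · 13 · 59. Then
  φ(3835) = (5 − 1) · (13 − 1) · (59 − 1) = 4 · 12 · 58 = 2784.
Thus |(Z/3835Z)^*| = 2784.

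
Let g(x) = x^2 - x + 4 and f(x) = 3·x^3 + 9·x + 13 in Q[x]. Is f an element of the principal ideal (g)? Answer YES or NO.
NO

In Q[x] the ideal (g) consists of all multiples of g, so f ∈ (g) iff g | f, i.e. iff the remainder of f on division by g is 0. Divide f by g (g is monic, so eliminate the leading term of the running remainder at each step):
  leading term 3·x^3: subtract (3·x)·g(x) = 3·x^3 - 3·x^2 + 12·x, leaving 3·x^2 - 3·x + 13
  leading term 3·x^2: subtract (3)·g(x) = 3·x^2 - 3·x + 12, leaving 1
The remainder r(x) = 1 ≠ 0 (and deg r < deg g), so g ∤ f, i.e. f ∉ (g).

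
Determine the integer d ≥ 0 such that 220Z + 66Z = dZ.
(220, 66) = (22); d = 22

In the PID Z, (a, b) is generated by gcd(a, b). Compute gcd(220, 66) with the extended Euclidean algorithm, tracking rows (r, s, t) with s·220 + t·66 = r:
  row A: (220, 1, 0)   [1·220 + 0·66 = 220]
  row B: (66, 0, 1)   [0·220 + 1·66 = 66]
  220 = 3·66 + 22   → row C = row A − 3·row B = (22, 1, −3)   [check: 1·220 − 3·66 = 22]
  66 = 3·22 + 0   → remainder 0, stop. gcd = 22 (last nonzero row C).
So gcd(220, 66) = 22, with Bézout identity 1·220 − 3·66 = 22. Containment (⊇): the Bézout identity exhibits 22 as an element of (220, 66), giving (22) ⊆ (220, 66). Containment (⊆): since 22 | 220 and 22 | 66 (220 = 22·10, 66 = 22·3), every Z-linear combination of 220 and 66 is divisible by 22, so (220, 66) ⊆ (22). Therefore (220, 66) = (22), d = 22.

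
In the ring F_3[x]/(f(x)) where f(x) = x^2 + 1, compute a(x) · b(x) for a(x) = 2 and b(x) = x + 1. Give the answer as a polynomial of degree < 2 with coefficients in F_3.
a · b ≡ 2·x + 2 (mod f(x))

Multiply as integer polynomials: a · b = 2·x + 2. Reducing coefficients mod 3: a · b ≡ 2·x + 2. This already has degree < 2, so no reduction by f is needed. Hence a · b ≡ 2·x + 2 in F_3[x]/(f).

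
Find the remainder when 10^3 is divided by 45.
Use repeated squaring. Binary(3) = 11. Walk through the bits of the exponent 3 left-to-right: at each bit after the leading one, square the running value, then multiply by 10 if the bit is 1 (always reducing mod 45):
  bit 1 = 1 (leading): start with 10.
  bit 2 = 1: square 10^2 = 100 ≡ 10; bit is 1, so multiply 10·10 = 100 ≡ 10 (mod 45).
Final value: 10^3 ≡ 10 (mod 45).

Final answer: 10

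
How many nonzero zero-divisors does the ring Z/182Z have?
Z/182Z has 109 nonzero zero-divisors

In Z/182Z each nonzero element is either a unit (gcd with 182 is 1) or a zero-divisor (gcd > 1). The number of units is φ(182): factorise 182 = 2 · 7 · 13, so φ(182) = (2 − 1) · (7 − 1) · (13 − 1) = 1 · 6 · 12 = 72. The nonzero elements number 182 − 1 = 181. Hence the nonzero zero-divisors number 181 − 72 = 109.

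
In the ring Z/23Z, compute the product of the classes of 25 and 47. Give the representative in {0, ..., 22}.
Reduce the factors first: 25 ≡ 2, 47 ≡ 1 (mod 23), so 25 · 47 ≡ 2 · 1 (mod 23). 2 · 1 = 2. Dividing by 23: 2 = 0·23 + 2. So (25 · 47) mod 23 = 2.

Final answer: 2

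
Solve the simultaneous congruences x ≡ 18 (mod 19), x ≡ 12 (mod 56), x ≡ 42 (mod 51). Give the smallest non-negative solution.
The moduli 19, 56, 51 are pairwise coprime, so by the CRT there is a unique solution mod 19·56·51 = 54264.
Solve by successive substitution. Start with x ≡ 18 (mod 19).
  Combine with x ≡ 12 (mod 56): write x = 18 + 19·t and require 18 + 19·t ≡ 12 (mod 56), i.e. 19·t ≡ 12 − 18 ≡ 50 (mod 56). Since 19^(−1) ≡ 3 (mod 56), t ≡ 3·50 ≡ 38 (mod 56). So x ≡ 18 + 19·38 = 740 (mod 1064).
  Combine with x ≡ 42 (mod 51): write x = 740 + 1064·t and require 740 + 1064·t ≡ 42 (mod 51), i.e. 1064·t ≡ 42 − 740 ≡ 16 (mod 51). Since 1064^(−1) ≡ 29 (mod 51) (1064 ≡ 44 (mod 51)), t ≡ 29·16 ≡ 5 (mod 51). So x ≡ 740 + 1064·5 = 6060 (mod 54264).
Unique solution in [0, 54264): x = 6060.

Final answer: x ≡ 6060 (mod 54264); the representative in [0, 54264) is 6060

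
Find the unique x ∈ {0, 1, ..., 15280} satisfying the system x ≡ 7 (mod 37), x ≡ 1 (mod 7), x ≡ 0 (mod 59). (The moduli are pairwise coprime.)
x ≡ 11033 (mod 15281); the representative in [0, 15281) is 11033

The moduli 37, 7, 59 are pairwise coprime, so by the CRT there is a unique solution mod 37·7·59 = 15281.
Solve by successive substitution. Start with x ≡ 7 (mod 37).
  Combine with x ≡ 1 (mod 7): write x = 7 + 37·t and require 7 + 37·t ≡ 1 (mod 7), i.e. 37·t ≡ 1 − 7 ≡ 1 (mod 7). Since 37^(−1) ≡ 4 (mod 7) (37 ≡ 2 (mod 7)), t ≡ 4·1 ≡ 4 (mod 7). So x ≡ 7 + 37·4 = 155 (mod 259).
  Combine with x ≡ 0 (mod 59): write x = 155 + 259·t and require 155 + 259·t ≡ 0 (mod 59), i.e. 259·t ≡ 0 − 155 ≡ 22 (mod 59). Since 259^(−1) ≡ 18 (mod 59) (259 ≡ 23 (mod 59)), t ≡ 18·22 ≡ 42 (mod 59). So x ≡ 155 + 259·42 = 11033 (mod 15281).
Unique solution in [0, 15281): x = 11033.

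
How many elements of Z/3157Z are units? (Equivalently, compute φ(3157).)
Z/3157Z has φ(3157) = 2400 units

An element a ∈ Z/3157Z is a unit iff gcd(a, 3157) = 1, so the number of units is φ(3157). φ is multiplicative, with φ(p^e) = p^e − p^(e−1). Factorise 3157 = 7 · 11 · 41. Then
  φ(3157) = (7 − 1) · (11 − 1) · (41 − 1) = 6 · 10 · 40 = 2400.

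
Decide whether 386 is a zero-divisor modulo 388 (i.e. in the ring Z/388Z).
YES

gcd(386, 388) = 2 > 1, so 386 is not a unit in Z/388Z. In Z/nZ every nonzero non-unit is a zero-divisor: explicitly, take b = 388/gcd = 194 ≠ 0 (mod 388); then 386·194 = 74884 = 193·388, i.e. 386·194 ≡ 0 (mod 388). So 386 is a zero-divisor.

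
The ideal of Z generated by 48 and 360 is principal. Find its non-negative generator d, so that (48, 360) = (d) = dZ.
In the PID Z, (a, b) is generated by gcd(a, b). Compute gcd(360, 48) with the extended Euclidean algorithm, tracking rows (r, s, t) with s·360 + t·48 = r:
  row A: (360, 1, 0)   [1·360 + 0·48 = 360]
  row B: (48, 0, 1)   [0·360 + 1·48 = 48]
  360 = 7·48 + 24   → row C = row A − 7·row B = (24, 1, −7)   [check: 1·360 − 7·48 = 24]
  48 = 2·24 + 0   → remainder 0, stop. gcd = 24 (last nonzero row C).
So gcd(48, 360) = 24, with Bézout identity 1·360 − 7·48 = 24. Containment (⊇): the Bézout identity exhibits 24 as an element of (48, 360), giving (24) ⊆ (48, 360). Containment (⊆): since 24 | 48 and 24 | 360 (48 = 24·2, 360 = 24·15), every Z-linear combination of 48 and 360 is divisible by 24, so (48, 360) ⊆ (24). Therefore (48, 360) = (24), d = 24.

Final answer: (48, 360) = (24); d = 24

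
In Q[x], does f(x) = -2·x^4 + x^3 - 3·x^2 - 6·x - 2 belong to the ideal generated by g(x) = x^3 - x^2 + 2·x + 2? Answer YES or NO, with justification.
In Q[x] the ideal (g) consists of all multiples of g, so f ∈ (g) iff g | f, i.e. iff the remainder of f on division by g is 0. Divide f by g (g is monic, so eliminate the leading term of the running remainder at each step):
  leading term -2·x^4: subtract (-2·x)·g(x) = -2·x^4 + 2·x^3 - 4·x^2 - 4·x, leaving -x^3 + x^2 - 2·x - 2
  leading term -x^3: subtract (-1)·g(x) = -x^3 + x^2 - 2·x - 2, leaving 0
The remainder is 0, so f(x) = g(x) · h(x) with h(x) = -2·x - 1. Hence g | f, i.e. f ∈ (g).

Final answer: YES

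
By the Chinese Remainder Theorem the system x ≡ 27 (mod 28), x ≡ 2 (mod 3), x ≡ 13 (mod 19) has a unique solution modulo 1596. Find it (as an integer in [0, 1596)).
The moduli 28, 3, 19 are pairwise coprime, so by the CRT there is a unique solution mod 28·3·19 = 1596.
Solve by successive substitution. Start with x ≡ 27 (mod 28).
  Combine with x ≡ 2 (mod 3): write x = 27 + 28·t and require 27 + 28·t ≡ 2 (mod 3), i.e. 28·t ≡ 2 − 27 ≡ 2 (mod 3). Since 28^(−1) ≡ 1 (mod 3) (28 ≡ 1 (mod 3)), t ≡ 1·2 ≡ 2 (mod 3). So x ≡ 27 + 28·2 = 83 (mod 84).
  Combine with x ≡ 13 (mod 19): write x = 83 + 84·t and require 83 + 84·t ≡ 13 (mod 19), i.e. 84·t ≡ 13 − 83 ≡ 6 (mod 19). Since 84^(−1) ≡ 12 (mod 19) (84 ≡ 8 (mod 19)), t ≡ 12·6 ≡ 15 (mod 19). So x ≡ 83 + 84·15 = 1343 (mod 1596).
Unique solution in [0, 1596): x = 1343.

Final answer: x ≡ 1343 (mod 1596); the representative in [0, 1596) is 1343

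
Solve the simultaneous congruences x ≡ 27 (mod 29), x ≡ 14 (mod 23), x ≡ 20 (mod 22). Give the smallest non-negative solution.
The moduli 29, 23, 22 are pairwise coprime, so by the CRT there is a unique solution mod 29·23·22 = 14674.
Solve by successive substitution. Start with x ≡ 27 (mod 29).
  Combine with x ≡ 14 (mod 23): write x = 27 + 29·t and require 27 + 29·t ≡ 14 (mod 23), i.e. 29·t ≡ 14 − 27 ≡ 10 (mod 23). Since 29^(−1) ≡ 4 (mod 23) (29 ≡ 6 (mod 23)), t ≡ 4·10 ≡ 17 (mod 23). So x ≡ 27 + 29·17 = 520 (mod 667).
  Combine with x ≡ 20 (mod 22): write x = 520 + 667·t and require 520 + 667·t ≡ 20 (mod 22), i.e. 667·t ≡ 20 − 520 ≡ 6 (mod 22). Since 667^(−1) ≡ 19 (mod 22) (667 ≡ 7 (mod 22)), t ≡ 19·6 ≡ 4 (mod 22). So x ≡ 520 + 667·4 = 3188 (mod 14674).
Unique solution in [0, 14674): x = 3188.

Final answer: x ≡ 3188 (mod 14674); the representative in [0, 14674) is 3188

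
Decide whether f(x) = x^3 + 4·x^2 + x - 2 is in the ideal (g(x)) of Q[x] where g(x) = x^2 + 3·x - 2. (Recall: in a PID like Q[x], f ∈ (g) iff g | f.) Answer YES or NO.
YES

In Q[x] the ideal (g) consists of all multiples of g, so f ∈ (g) iff g | f, i.e. iff the remainder of f on division by g is 0. Divide f by g (g is monic, so eliminate the leading term of the running remainder at each step):
  leading term x^3: subtract (x)·g(x) = x^3 + 3·x^2 - 2·x, leaving x^2 + 3·x - 2
  leading term x^2: subtract (1)·g(x) = x^2 + 3·x - 2, leaving 0
The remainder is 0, so f(x) = g(x) · h(x) with h(x) = x + 1. Hence g | f, i.e. f ∈ (g).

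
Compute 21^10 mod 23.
12

Use repeated squaring. Binary(10) = 1010. Walk through the bits of the exponent 10 left-to-right: at each bit after the leading one, square the running value, then multiply by 21 if the bit is 1 (always reducing mod 23):
  bit 1 = 1 (leading): start with 21.
  bit 2 = 0: square 21^2 = 441 ≡ 4 (mod 23).
  bit 3 = 1: square 4^2 = 16; bit is 1, so multiply 16·21 = 336 ≡ 14 (mod 23).
  bit 4 = 0: square 14^2 = 196 ≡ 12 (mod 23).
Final value: 21^10 ≡ 12 (mod 23).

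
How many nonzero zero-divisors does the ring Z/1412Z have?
Z/1412Z has 707 nonzero zero-divisors

In Z/1412Z each nonzero element is either a unit (gcd with 1412 is 1) or a zero-divisor (gcd > 1). The number of units is φ(1412): factorise 1412 = 2^2 · 353, so φ(1412) = (2^2 − 2^1) · (353 − 1) = 2 · 352 = 704. The nonzero elements number 1412 − 1 = 1411. Hence the nonzero zero-divisors number 1411 − 704 = 707.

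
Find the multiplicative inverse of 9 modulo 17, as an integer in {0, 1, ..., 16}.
Apply the extended Euclidean algorithm to (17, 9), tracking rows (r, s, t) with s·17 + t·9 = r. Each division r_prev = q·r_cur + r_new produces the new row as (previous row) − q·(current row):
  row A: (17, 1, 0)   [1·17 + 0·9 = 17]
  row B: (9, 0, 1)   [0·17 + 1·9 = 9]
  17 = 1·9 + 8   → row C = row A − 1·row B = (8, 1, −1)   [check: 1·17 − 1·9 = 8]
  9 = 1·8 + 1   → row D = row B − 1·row C = (1, −1, 2)   [check: −1·17 + 2·9 = 1]
  8 = 8·1 + 0   → remainder 0, stop. gcd = 1 (last nonzero row D).
The gcd is 1, so 9 is invertible mod 17. The last nonzero row gives −1·17 + 2·9 = 1, so t = 2. So 9^(−1) ≡ 2 (mod 17). Verify: 9 · 2 = 18 ≡ 1 (mod 17). ✓

Final answer: 9^(−1) ≡ 2 (mod 17)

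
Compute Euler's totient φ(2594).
φ(2594) = 1296

φ is multiplicative, with φ(p^e) = p^e − p^(e−1). Factorise 2594 = 2 · 1297. Then
  φ(2594) = (2 − 1) · (1297 − 1) = 1 · 1296 = 1296.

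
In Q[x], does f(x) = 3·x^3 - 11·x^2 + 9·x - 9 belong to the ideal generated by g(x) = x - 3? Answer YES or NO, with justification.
YES

In Q[x] the ideal (g) consists of all multiples of g, so f ∈ (g) iff g | f, i.e. iff the remainder of f on division by g is 0. Divide f by g (g is monic, so eliminate the leading term of the running remainder at each step):
  leading term 3·x^3: subtract (3·x^2)·g(x) = 3·x^3 - 9·x^2, leaving -2·x^2 + 9·x - 9
  leading term -2·x^2: subtract (-2·x)·g(x) = -2·x^2 + 6·x, leaving 3·x - 9
  leading term 3·x: subtract (3)·g(x) = 3·x - 9, leaving 0
The remainder is 0, so f(x) = g(x) · h(x) with h(x) = 3·x^2 - 2·x + 3. Hence g | f, i.e. f ∈ (g).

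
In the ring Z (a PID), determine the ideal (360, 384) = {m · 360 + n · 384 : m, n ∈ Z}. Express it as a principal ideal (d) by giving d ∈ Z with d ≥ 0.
(360, 384) = (24); d = 24

In the PID Z, (a, b) is generated by gcd(a, b). Compute gcd(384, 360) with the extended Euclidean algorithm, tracking rows (r, s, t) with s·384 + t·360 = r:
  row A: (384, 1, 0)   [1·384 + 0·360 = 384]
  row B: (360, 0, 1)   [0·384 + 1·360 = 360]
  384 = 1·360 + 24   → row C = row A − 1·row B = (24, 1, −1)   [check: 1·384 − 1·360 = 24]
  360 = 15·24 + 0   → remainder 0, stop. gcd = 24 (last nonzero row C).
So gcd(360, 384) = 24, with Bézout identity 1·384 − 1·360 = 24. Containment (⊇): the Bézout identity exhibits 24 as an element of (360, 384), giving (24) ⊆ (360, 384). Containment (⊆): since 24 | 360 and 24 | 384 (360 = 24·15, 384 = 24·16), every Z-linear combination of 360 and 384 is divisible by 24, so (360, 384) ⊆ (24). Therefore (360, 384) = (24), d = 24.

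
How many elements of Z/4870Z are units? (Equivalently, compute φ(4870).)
Z/4870Z has φ(4870) = 1944 units

An element a ∈ Z/4870Z is a unit iff gcd(a, 4870) = 1, so the number of units is φ(4870). φ is multiplicative, with φ(p^e) = p^e − p^(e−1). Factorise 4870 = 2 · 5 · 487. Then
  φ(4870) = (2 − 1) · (5 − 1) · (487 − 1) = 1 · 4 · 486 = 1944.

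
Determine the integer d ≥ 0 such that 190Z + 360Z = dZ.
In the PID Z, (a, b) is generated by gcd(a, b). Compute gcd(360, 190) with the extended Euclidean algorithm, tracking rows (r, s, t) with s·360 + t·190 = r:
  row A: (360, 1, 0)   [1·360 + 0·190 = 360]
  row B: (190, 0, 1)   [0·360 + 1·190 = 190]
  360 = 1·190 + 170   → row C = row A − 1·row B = (170, 1, −1)   [check: 1·360 − 1·190 = 170]
  190 = 1·170 + 20   → row D = row B − 1·row C = (20, −1, 2)   [check: −1·360 + 2·190 = 20]
  170 = 8·20 + 10   → row E = row C − 8·row D = (10, 9, −17)   [check: 9·360 − 17·190 = 10]
  20 = 2·10 + 0   → remainder 0, stop. gcd = 10 (last nonzero row E).
So gcd(190, 360) = 10, with Bézout identity 9·360 − 17·190 = 10. Containment (⊇): the Bézout identity exhibits 10 as an element of (190, 360), giving (10) ⊆ (190, 360). Containment (⊆): since 10 | 190 and 10 | 360 (190 = 10·19, 360 = 10·36), every Z-linear combination of 190 and 360 is divisible by 10, so (190, 360) ⊆ (10). Therefore (190, 360) = (10), d = 10.

Final answer: (190, 360) = (10); d = 10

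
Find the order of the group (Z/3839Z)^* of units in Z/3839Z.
(Z/3839Z)^* consists of the classes a with gcd(a, 3839) = 1, so its order is φ(3839). φ is multiplicative, with φ(p^e) = p^e − p^(e−1). Factorise 3839 = 11 · 349. Then
  φ(3839) = (11 − 1) · (349 − 1) = 10 · 348 = 3480.
Thus |(Z/3839Z)^*| = 3480.

Final answer: |(Z/3839Z)^*| = 3480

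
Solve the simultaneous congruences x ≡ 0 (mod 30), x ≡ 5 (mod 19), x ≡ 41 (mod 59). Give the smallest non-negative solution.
x ≡ 11310 (mod 33630); the representative in [0, 33630) is 11310

The moduli 30, 19, 59 are pairwise coprime, so by the CRT there is a unique solution mod 30·19·59 = 33630.
Solve by successive substitution. Start with x ≡ 0 (mod 30).
  Combine with x ≡ 5 (mod 19): write x = 30·t and require 30·t ≡ 5 (mod 19). Since 30^(−1) ≡ 7 (mod 19) (30 ≡ 11 (mod 19)), t ≡ 7·5 ≡ 16 (mod 19). So x ≡ 30·16 = 480 (mod 570).
  Combine with x ≡ 41 (mod 59): write x = 480 + 570·t and require 480 + 570·t ≡ 41 (mod 59), i.e. 570·t ≡ 41 − 480 ≡ 33 (mod 59). Since 570^(−1) ≡ 56 (mod 59) (570 ≡ 39 (mod 59)), t ≡ 56·33 ≡ 19 (mod 59). So x ≡ 480 + 570·19 = 11310 (mod 33630).
Unique solution in [0, 33630): x = 11310.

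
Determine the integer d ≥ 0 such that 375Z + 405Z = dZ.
(375, 405) = (15); d = 15

In the PID Z, (a, b) is generated by gcd(a, b). Compute gcd(405, 375) with the extended Euclidean algorithm, tracking rows (r, s, t) with s·405 + t·375 = r:
  row A: (405, 1, 0)   [1·405 + 0·375 = 405]
  row B: (375, 0, 1)   [0·405 + 1·375 = 375]
  405 = 1·375 + 30   → row C = row A − 1·row B = (30, 1, −1)   [check: 1·405 − 1·375 = 30]
  375 = 12·30 + 15   → row D = row B − 12·row C = (15, −12, 13)   [check: −12·405 + 13·375 = 15]
  30 = 2·15 + 0   → remainder 0, stop. gcd = 15 (last nonzero row D).
So gcd(375, 405) = 15, with Bézout identity −12·405 + 13·375 = 15. Containment (⊇): the Bézout identity exhibits 15 as an element of (375, 405), giving (15) ⊆ (375, 405). Containment (⊆): since 15 | 375 and 15 | 405 (375 = 15·25, 405 = 15·27), every Z-linear combination of 375 and 405 is divisible by 15, so (375, 405) ⊆ (15). Therefore (375, 405) = (15), d = 15.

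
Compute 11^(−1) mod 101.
11^(−1) ≡ 46 (mod 101)

Apply the extended Euclidean algorithm to (101, 11), tracking rows (r, s, t) with s·101 + t·11 = r. Each division r_prev = q·r_cur + r_new produces the new row as (previous row) − q·(current row):
  row A: (101, 1, 0)   [1·101 + 0·11 = 101]
  row B: (11, 0, 1)   [0·101 + 1·11 = 11]
  101 = 9·11 + 2   → row C = row A − 9·row B = (2, 1, −9)   [check: 1·101 − 9·11 = 2]
  11 = 5·2 + 1   → row D = row B − 5·row C = (1, −5, 46)   [check: −5·101 + 46·11 = 1]
  2 = 2·1 + 0   → remainder 0, stop. gcd = 1 (last nonzero row D).
The gcd is 1, so 11 is invertible mod 101. The last nonzero row gives −5·101 + 46·11 = 1, so t = 46. So 11^(−1) ≡ 46 (mod 101). Verify: 11 · 46 = 506 ≡ 1 (mod 101). ✓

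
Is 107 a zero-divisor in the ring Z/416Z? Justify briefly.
gcd(107, 416) = 1, so 107 is a unit in Z/416Z (it has a multiplicative inverse). A unit cannot be a zero-divisor: if 107·b ≡ 0 then multiplying both sides by 107^(−1) gives b ≡ 0. So 107 is not a zero-divisor.

Final answer: NO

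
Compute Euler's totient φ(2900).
φ is multiplicative, with φ(p^e) = p^e − p^(e−1). Factorise 2900 = 2^2 · 5^2 · 29. Then
  φ(2900) = (2^2 − 2^1) · (5^2 − 5^1) · (29 − 1) = 2 · 20 · 28 = 1120.

Final answer: φ(2900) = 1120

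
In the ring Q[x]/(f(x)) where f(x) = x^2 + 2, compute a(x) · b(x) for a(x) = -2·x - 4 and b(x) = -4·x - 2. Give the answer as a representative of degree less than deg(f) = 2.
First multiply in Q[x] without reducing: a · b = 8·x^2 + 20·x + 8. Now divide by f(x) = x^2 + 2, eliminating the leading term at each step:
  leading term 8·x^2: subtract (8)·f(x) = 8·x^2 + 16, leaving 20·x - 8
The degree is now < 2, so this is the remainder. Hence a · b ≡ 20·x - 8 in Q[x]/(f).

Final answer: a · b ≡ 20·x - 8 (mod f(x))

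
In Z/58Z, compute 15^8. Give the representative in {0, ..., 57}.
23

Use repeated squaring. Binary(8) = 1000. Walk through the bits of the exponent 8 left-to-right: at each bit after the leading one, square the running value, then multiply by 15 if the bit is 1 (always reducing mod 58):
  bit 1 = 1 (leading): start with 15.
  bit 2 = 0: square 15^2 = 225 ≡ 51 (mod 58).
  bit 3 = 0: square 51^2 = 2601 ≡ 49 (mod 58).
  bit 4 = 0: square 49^2 = 2401 ≡ 23 (mod 58).
Final value: 15^8 ≡ 23 (mod 58).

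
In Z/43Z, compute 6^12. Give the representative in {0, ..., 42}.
Use repeated squaring. Binary(12) = 1100. Walk through the bits of the exponent 12 left-to-right: at each bit after the leading one, square the running value, then multiply by 6 if the bit is 1 (always reducing mod 43):
  bit 1 = 1 (leading): start with 6.
  bit 2 = 1: square 6^2 = 36; bit is 1, so multiply 36·6 = 216 ≡ 1 (mod 43).
  bit 3 = 0: square 1^2 = 1 (mod 43).
  bit 4 = 0: square 1^2 = 1 (mod 43).
Final value: 6^12 ≡ 1 (mod 43).

Final answer: 1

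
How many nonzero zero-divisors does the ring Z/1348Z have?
In Z/1348Z each nonzero element is either a unit (gcd with 1348 is 1) or a zero-divisor (gcd > 1). The number of units is φ(1348): factorise 1348 = 2^2 · 337, so φ(1348) = (2^2 − 2^1) · (337 − 1) = 2 · 336 = 672. The nonzero elements number 1348 − 1 = 1347. Hence the nonzero zero-divisors number 1347 − 672 = 675.

Final answer: Z/1348Z has 675 nonzero zero-divisors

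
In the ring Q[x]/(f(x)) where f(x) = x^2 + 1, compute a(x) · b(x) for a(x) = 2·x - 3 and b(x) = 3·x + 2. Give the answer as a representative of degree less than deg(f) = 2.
a · b ≡ -5·x - 12 (mod f(x))

First multiply in Q[x] without reducing: a · b = 6·x^2 - 5·x - 6. Now divide by f(x) = x^2 + 1, eliminating the leading term at each step:
  leading term 6·x^2: subtract (6)·f(x) = 6·x^2 + 6, leaving -5·x - 12
The degree is now < 2, so this is the remainder. Hence a · b ≡ -5·x - 12 in Q[x]/(f).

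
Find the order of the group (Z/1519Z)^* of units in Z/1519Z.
|(Z/1519Z)^*| = 1260

(Z/1519Z)^* consists of the classes a with gcd(a, 1519) = 1, so its order is φ(1519). φ is multiplicative, with φ(p^e) = p^e − p^(e−1). Factorise 1519 = 7^2 · 31. Then
  φ(1519) = (7^2 − 7^1) · (31 − 1) = 42 · 30 = 1260.
Thus |(Z/1519Z)^*| = 1260.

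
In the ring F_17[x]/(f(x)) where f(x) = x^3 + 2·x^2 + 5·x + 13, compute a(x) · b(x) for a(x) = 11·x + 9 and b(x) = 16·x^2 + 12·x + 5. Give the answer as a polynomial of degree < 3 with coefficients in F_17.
Multiply as integer polynomials: a · b = 176·x^3 + 276·x^2 + 163·x + 45. Reducing coefficients mod 17: a · b ≡ 6·x^3 + 4·x^2 + 10·x + 11. Now divide by f(x) = x^3 + 2·x^2 + 5·x + 13 in F_17[x], eliminating the leading term at each step:
  leading term 6·x^3: subtract (6)·f(x) = 6·x^3 + 12·x^2 + 13·x + 10, leaving 9·x^2 + 14·x + 1 (coefficients mod 17)
The degree is now < 3, so this is the remainder. Hence a · b ≡ 9·x^2 + 14·x + 1 in F_17[x]/(f).

Final answer: a · b ≡ 9·x^2 + 14·x + 1 (mod f(x))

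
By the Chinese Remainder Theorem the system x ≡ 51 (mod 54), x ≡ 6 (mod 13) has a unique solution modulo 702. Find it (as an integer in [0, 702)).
x ≡ 591 (mod 702); the representative in [0, 702) is 591

The moduli 54, 13 are pairwise coprime, so by the CRT there is a unique solution mod 54·13 = 702.
Solve by successive substitution. Start with x ≡ 51 (mod 54).
  Combine with x ≡ 6 (mod 13): write x = 51 + 54·t and require 51 + 54·t ≡ 6 (mod 13), i.e. 54·t ≡ 6 − 51 ≡ 7 (mod 13). Since 54^(−1) ≡ 7 (mod 13) (54 ≡ 2 (mod 13)), t ≡ 7·7 ≡ 10 (mod 13). So x ≡ 51 + 54·10 = 591 (mod 702).
Unique solution in [0, 702): x = 591.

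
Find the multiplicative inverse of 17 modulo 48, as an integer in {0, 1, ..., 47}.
17^(−1) ≡ 17 (mod 48)

Apply the extended Euclidean algorithm to (48, 17), tracking rows (r, s, t) with s·48 + t·17 = r. Each division r_prev = q·r_cur + r_new produces the new row as (previous row) − q·(current row):
  row A: (48, 1, 0)   [1·48 + 0·17 = 48]
  row B: (17, 0, 1)   [0·48 + 1·17 = 17]
  48 = 2·17 + 14   → row C = row A − 2·row B = (14, 1, −2)   [check: 1·48 − 2·17 = 14]
  17 = 1·14 + 3   → row D = row B − 1·row C = (3, −1, 3)   [check: −1·48 + 3·17 = 3]
  14 = 4·3 + 2   → row E = row C − 4·row D = (2, 5, −14)   [check: 5·48 − 14·17 = 2]
  3 = 1·2 + 1   → row F = row D − 1·row E = (1, −6, 17)   [check: −6·48 + 17·17 = 1]
  2 = 2·1 + 0   → remainder 0, stop. gcd = 1 (last nonzero row F).
The gcd is 1, so 17 is invertible mod 48. The last nonzero row gives −6·48 + 17·17 = 1, so t = 17. So 17^(−1) ≡ 17 (mod 48). Verify: 17 · 17 = 289 ≡ 1 (mod 48). ✓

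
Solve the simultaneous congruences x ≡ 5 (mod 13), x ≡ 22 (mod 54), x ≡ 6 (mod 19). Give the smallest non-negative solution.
The moduli 13, 54, 19 are pairwise coprime, so by the CRT there is a unique solution mod 13·54·19 = 13338.
Solve by successive substitution. Start with x ≡ 5 (mod 13).
  Combine with x ≡ 22 (mod 54): write x = 5 + 13·t and require 5 + 13·t ≡ 22 (mod 54), i.e. 13·t ≡ 22 − 5 ≡ 17 (mod 54). Since 13^(−1) ≡ 25 (mod 54), t ≡ 25·17 ≡ 47 (mod 54). So x ≡ 5 + 13·47 = 616 (mod 702).
  Combine with x ≡ 6 (mod 19): write x = 616 + 702·t and require 616 + 702·t ≡ 6 (mod 19), i.e. 702·t ≡ 6 − 616 ≡ 17 (mod 19). Since 702^(−1) ≡ 18 (mod 19) (702 ≡ 18 (mod 19)), t ≡ 18·17 ≡ 2 (mod 19). So x ≡ 616 + 702·2 = 2020 (mod 13338).
Unique solution in [0, 13338): x = 2020.

Final answer: x ≡ 2020 (mod 13338); the representative in [0, 13338) is 2020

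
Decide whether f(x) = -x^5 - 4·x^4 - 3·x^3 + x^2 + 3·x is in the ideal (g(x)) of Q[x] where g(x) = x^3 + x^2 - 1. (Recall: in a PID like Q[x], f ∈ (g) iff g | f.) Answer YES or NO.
YES

In Q[x] the ideal (g) consists of all multiples of g, so f ∈ (g) iff g | f, i.e. iff the remainder of f on division by g is 0. Divide f by g (g is monic, so eliminate the leading term of the running remainder at each step):
  leading term -x^5: subtract (-x^2)·g(x) = -x^5 - x^4 + x^2, leaving -3·x^4 - 3·x^3 + 3·x
  leading term -3·x^4: subtract (-3·x)·g(x) = -3·x^4 - 3·x^3 + 3·x, leaving 0
The remainder is 0, so f(x) = g(x) · h(x) with h(x) = -x^2 - 3·x. Hence g | f, i.e. f ∈ (g).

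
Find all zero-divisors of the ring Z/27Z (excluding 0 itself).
nonzero zero-divisors of Z/27Z = {3, 6, 9, 12, 15, 18, 21, 24}

An element a ∈ Z/27Z (with a ≠ 0) is a zero-divisor iff gcd(a, 27) > 1 (because a is a unit precisely when gcd(a, n) = 1, and in Z/nZ every nonzero, non-unit element is a zero-divisor). Scan a = 1, ..., 26 and keep those with gcd(a, 27) > 1:
  gcd(3, 27) = 3, gcd(6, 27) = 3, gcd(9, 27) = 9, gcd(12, 27) = 3, gcd(15, 27) = 3, gcd(18, 27) = 9, gcd(21, 27) = 3, gcd(24, 27) = 3.
All other a ∈ {1, ..., 26} have gcd(a, 27) = 1 and are units. So the nonzero zero-divisors are exactly the 8 values of a appearing in this scan.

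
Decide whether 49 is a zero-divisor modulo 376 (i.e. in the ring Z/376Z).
NO

gcd(49, 376) = 1, so 49 is a unit in Z/376Z (it has a multiplicative inverse). A unit cannot be a zero-divisor: if 49·b ≡ 0 then multiplying both sides by 49^(−1) gives b ≡ 0. So 49 is not a zero-divisor.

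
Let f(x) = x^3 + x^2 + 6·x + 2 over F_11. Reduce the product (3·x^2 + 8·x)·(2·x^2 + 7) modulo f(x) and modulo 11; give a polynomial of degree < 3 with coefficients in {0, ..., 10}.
a · b ≡ 8·x^2 + 6·x + 2 (mod f(x))

Multiply as integer polynomials: a · b = 6·x^4 + 16·x^3 + 21·x^2 + 56·x. Reducing coefficients mod 11: a · b ≡ 6·x^4 + 5·x^3 + 10·x^2 + x. Now divide by f(x) = x^3 + x^2 + 6·x + 2 in F_11[x], eliminating the leading term at each step:
  leading term 6·x^4: subtract (6·x)·f(x) = 6·x^4 + 6·x^3 + 3·x^2 + x, leaving 10·x^3 + 7·x^2 (coefficients mod 11)
  leading term 10·x^3: subtract (10)·f(x) = 10·x^3 + 10·x^2 + 5·x + 9, leaving 8·x^2 + 6·x + 2 (coefficients mod 11)
The degree is now < 3, so this is the remainder. Hence a · b ≡ 8·x^2 + 6·x + 2 in F_11[x]/(f).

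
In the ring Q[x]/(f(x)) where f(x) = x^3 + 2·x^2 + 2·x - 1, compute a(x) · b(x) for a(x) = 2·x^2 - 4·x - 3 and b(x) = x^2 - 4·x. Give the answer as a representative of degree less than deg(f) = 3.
First multiply in Q[x] without reducing: a · b = 2·x^4 - 12·x^3 + 13·x^2 + 12·x. Now divide by f(x) = x^3 + 2·x^2 + 2·x - 1, eliminating the leading term at each step:
  leading term 2·x^4: subtract (2·x)·f(x) = 2·x^4 + 4·x^3 + 4·x^2 - 2·x, leaving -16·x^3 + 9·x^2 + 14·x
  leading term -16·x^3: subtract (-16)·f(x) = -16·x^3 - 32·x^2 - 32·x + 16, leaving 41·x^2 + 46·x - 16
The degree is now < 3, so this is the remainder. Hence a · b ≡ 41·x^2 + 46·x - 16 in Q[x]/(f).

Final answer: a · b ≡ 41·x^2 + 46·x - 16 (mod f(x))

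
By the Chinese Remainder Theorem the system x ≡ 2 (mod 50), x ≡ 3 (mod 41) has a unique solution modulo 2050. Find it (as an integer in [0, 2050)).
x ≡ 1602 (mod 2050); the representative in [0, 2050) is 1602

The moduli 50, 41 are pairwise coprime, so by the CRT there is a unique solution mod 50·41 = 2050.
Solve by successive substitution. Start with x ≡ 2 (mod 50).
  Combine with x ≡ 3 (mod 41): write x = 2 + 50·t and require 2 + 50·t ≡ 3 (mod 41), i.e. 50·t ≡ 3 − 2 ≡ 1 (mod 41). Since 50^(−1) ≡ 32 (mod 41) (50 ≡ 9 (mod 41)), t ≡ 32·1 ≡ 32 (mod 41). So x ≡ 2 + 50·32 = 1602 (mod 2050).
Unique solution in [0, 2050): x = 1602.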